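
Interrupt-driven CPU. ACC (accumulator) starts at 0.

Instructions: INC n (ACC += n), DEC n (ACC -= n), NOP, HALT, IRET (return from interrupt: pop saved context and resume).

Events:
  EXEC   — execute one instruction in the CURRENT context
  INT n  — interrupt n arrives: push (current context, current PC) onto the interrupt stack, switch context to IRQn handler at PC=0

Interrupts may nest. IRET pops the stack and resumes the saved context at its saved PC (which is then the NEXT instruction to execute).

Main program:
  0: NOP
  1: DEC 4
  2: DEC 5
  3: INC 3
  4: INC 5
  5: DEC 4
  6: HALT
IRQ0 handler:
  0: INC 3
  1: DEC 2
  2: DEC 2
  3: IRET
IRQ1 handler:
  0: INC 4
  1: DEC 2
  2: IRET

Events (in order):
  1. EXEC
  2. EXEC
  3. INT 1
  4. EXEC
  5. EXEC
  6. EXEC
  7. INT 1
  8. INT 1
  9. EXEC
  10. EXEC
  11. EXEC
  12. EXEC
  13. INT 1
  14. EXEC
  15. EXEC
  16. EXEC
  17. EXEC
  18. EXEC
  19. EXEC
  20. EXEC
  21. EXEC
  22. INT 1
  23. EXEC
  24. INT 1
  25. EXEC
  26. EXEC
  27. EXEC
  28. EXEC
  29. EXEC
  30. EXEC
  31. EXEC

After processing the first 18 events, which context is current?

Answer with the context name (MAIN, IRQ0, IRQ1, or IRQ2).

Answer: MAIN

Derivation:
Event 1 (EXEC): [MAIN] PC=0: NOP
Event 2 (EXEC): [MAIN] PC=1: DEC 4 -> ACC=-4
Event 3 (INT 1): INT 1 arrives: push (MAIN, PC=2), enter IRQ1 at PC=0 (depth now 1)
Event 4 (EXEC): [IRQ1] PC=0: INC 4 -> ACC=0
Event 5 (EXEC): [IRQ1] PC=1: DEC 2 -> ACC=-2
Event 6 (EXEC): [IRQ1] PC=2: IRET -> resume MAIN at PC=2 (depth now 0)
Event 7 (INT 1): INT 1 arrives: push (MAIN, PC=2), enter IRQ1 at PC=0 (depth now 1)
Event 8 (INT 1): INT 1 arrives: push (IRQ1, PC=0), enter IRQ1 at PC=0 (depth now 2)
Event 9 (EXEC): [IRQ1] PC=0: INC 4 -> ACC=2
Event 10 (EXEC): [IRQ1] PC=1: DEC 2 -> ACC=0
Event 11 (EXEC): [IRQ1] PC=2: IRET -> resume IRQ1 at PC=0 (depth now 1)
Event 12 (EXEC): [IRQ1] PC=0: INC 4 -> ACC=4
Event 13 (INT 1): INT 1 arrives: push (IRQ1, PC=1), enter IRQ1 at PC=0 (depth now 2)
Event 14 (EXEC): [IRQ1] PC=0: INC 4 -> ACC=8
Event 15 (EXEC): [IRQ1] PC=1: DEC 2 -> ACC=6
Event 16 (EXEC): [IRQ1] PC=2: IRET -> resume IRQ1 at PC=1 (depth now 1)
Event 17 (EXEC): [IRQ1] PC=1: DEC 2 -> ACC=4
Event 18 (EXEC): [IRQ1] PC=2: IRET -> resume MAIN at PC=2 (depth now 0)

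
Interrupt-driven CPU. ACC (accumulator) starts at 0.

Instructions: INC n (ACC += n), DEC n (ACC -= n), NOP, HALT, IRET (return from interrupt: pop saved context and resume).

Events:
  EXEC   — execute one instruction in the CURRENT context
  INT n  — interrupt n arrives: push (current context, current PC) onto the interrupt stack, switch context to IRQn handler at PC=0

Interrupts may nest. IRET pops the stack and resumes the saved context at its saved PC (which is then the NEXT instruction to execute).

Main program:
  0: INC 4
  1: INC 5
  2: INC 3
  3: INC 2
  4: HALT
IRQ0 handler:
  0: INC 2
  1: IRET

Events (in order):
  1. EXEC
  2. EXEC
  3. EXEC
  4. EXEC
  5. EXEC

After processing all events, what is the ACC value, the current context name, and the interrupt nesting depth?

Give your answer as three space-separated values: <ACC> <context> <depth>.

Answer: 14 MAIN 0

Derivation:
Event 1 (EXEC): [MAIN] PC=0: INC 4 -> ACC=4
Event 2 (EXEC): [MAIN] PC=1: INC 5 -> ACC=9
Event 3 (EXEC): [MAIN] PC=2: INC 3 -> ACC=12
Event 4 (EXEC): [MAIN] PC=3: INC 2 -> ACC=14
Event 5 (EXEC): [MAIN] PC=4: HALT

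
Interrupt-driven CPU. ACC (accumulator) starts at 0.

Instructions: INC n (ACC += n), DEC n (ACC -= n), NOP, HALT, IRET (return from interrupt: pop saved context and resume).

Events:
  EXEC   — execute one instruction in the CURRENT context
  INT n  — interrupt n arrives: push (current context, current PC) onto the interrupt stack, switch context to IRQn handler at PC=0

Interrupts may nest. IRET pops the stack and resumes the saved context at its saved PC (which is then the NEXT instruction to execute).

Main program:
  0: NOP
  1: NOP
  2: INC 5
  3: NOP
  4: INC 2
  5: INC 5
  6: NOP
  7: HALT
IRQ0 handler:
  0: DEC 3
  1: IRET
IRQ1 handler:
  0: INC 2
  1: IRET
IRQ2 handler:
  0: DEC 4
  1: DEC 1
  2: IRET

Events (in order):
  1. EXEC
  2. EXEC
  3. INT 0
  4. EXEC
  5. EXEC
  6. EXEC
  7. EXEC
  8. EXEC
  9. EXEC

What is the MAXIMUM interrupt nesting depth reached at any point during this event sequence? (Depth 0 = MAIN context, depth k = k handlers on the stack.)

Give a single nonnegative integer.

Event 1 (EXEC): [MAIN] PC=0: NOP [depth=0]
Event 2 (EXEC): [MAIN] PC=1: NOP [depth=0]
Event 3 (INT 0): INT 0 arrives: push (MAIN, PC=2), enter IRQ0 at PC=0 (depth now 1) [depth=1]
Event 4 (EXEC): [IRQ0] PC=0: DEC 3 -> ACC=-3 [depth=1]
Event 5 (EXEC): [IRQ0] PC=1: IRET -> resume MAIN at PC=2 (depth now 0) [depth=0]
Event 6 (EXEC): [MAIN] PC=2: INC 5 -> ACC=2 [depth=0]
Event 7 (EXEC): [MAIN] PC=3: NOP [depth=0]
Event 8 (EXEC): [MAIN] PC=4: INC 2 -> ACC=4 [depth=0]
Event 9 (EXEC): [MAIN] PC=5: INC 5 -> ACC=9 [depth=0]
Max depth observed: 1

Answer: 1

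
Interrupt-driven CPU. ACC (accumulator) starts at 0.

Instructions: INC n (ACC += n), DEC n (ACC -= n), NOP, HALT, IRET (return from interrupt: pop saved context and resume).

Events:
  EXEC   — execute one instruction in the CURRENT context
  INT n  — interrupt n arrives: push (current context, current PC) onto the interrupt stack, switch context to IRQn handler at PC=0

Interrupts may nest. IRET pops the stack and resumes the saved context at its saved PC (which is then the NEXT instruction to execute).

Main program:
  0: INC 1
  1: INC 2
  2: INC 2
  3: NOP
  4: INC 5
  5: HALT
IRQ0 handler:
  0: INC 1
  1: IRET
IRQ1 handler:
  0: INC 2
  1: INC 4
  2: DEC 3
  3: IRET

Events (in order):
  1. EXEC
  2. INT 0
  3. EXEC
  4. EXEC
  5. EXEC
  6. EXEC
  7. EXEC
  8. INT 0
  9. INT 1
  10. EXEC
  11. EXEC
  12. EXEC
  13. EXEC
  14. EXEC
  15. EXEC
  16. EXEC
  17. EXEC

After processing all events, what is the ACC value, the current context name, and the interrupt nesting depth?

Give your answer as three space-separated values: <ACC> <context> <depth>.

Event 1 (EXEC): [MAIN] PC=0: INC 1 -> ACC=1
Event 2 (INT 0): INT 0 arrives: push (MAIN, PC=1), enter IRQ0 at PC=0 (depth now 1)
Event 3 (EXEC): [IRQ0] PC=0: INC 1 -> ACC=2
Event 4 (EXEC): [IRQ0] PC=1: IRET -> resume MAIN at PC=1 (depth now 0)
Event 5 (EXEC): [MAIN] PC=1: INC 2 -> ACC=4
Event 6 (EXEC): [MAIN] PC=2: INC 2 -> ACC=6
Event 7 (EXEC): [MAIN] PC=3: NOP
Event 8 (INT 0): INT 0 arrives: push (MAIN, PC=4), enter IRQ0 at PC=0 (depth now 1)
Event 9 (INT 1): INT 1 arrives: push (IRQ0, PC=0), enter IRQ1 at PC=0 (depth now 2)
Event 10 (EXEC): [IRQ1] PC=0: INC 2 -> ACC=8
Event 11 (EXEC): [IRQ1] PC=1: INC 4 -> ACC=12
Event 12 (EXEC): [IRQ1] PC=2: DEC 3 -> ACC=9
Event 13 (EXEC): [IRQ1] PC=3: IRET -> resume IRQ0 at PC=0 (depth now 1)
Event 14 (EXEC): [IRQ0] PC=0: INC 1 -> ACC=10
Event 15 (EXEC): [IRQ0] PC=1: IRET -> resume MAIN at PC=4 (depth now 0)
Event 16 (EXEC): [MAIN] PC=4: INC 5 -> ACC=15
Event 17 (EXEC): [MAIN] PC=5: HALT

Answer: 15 MAIN 0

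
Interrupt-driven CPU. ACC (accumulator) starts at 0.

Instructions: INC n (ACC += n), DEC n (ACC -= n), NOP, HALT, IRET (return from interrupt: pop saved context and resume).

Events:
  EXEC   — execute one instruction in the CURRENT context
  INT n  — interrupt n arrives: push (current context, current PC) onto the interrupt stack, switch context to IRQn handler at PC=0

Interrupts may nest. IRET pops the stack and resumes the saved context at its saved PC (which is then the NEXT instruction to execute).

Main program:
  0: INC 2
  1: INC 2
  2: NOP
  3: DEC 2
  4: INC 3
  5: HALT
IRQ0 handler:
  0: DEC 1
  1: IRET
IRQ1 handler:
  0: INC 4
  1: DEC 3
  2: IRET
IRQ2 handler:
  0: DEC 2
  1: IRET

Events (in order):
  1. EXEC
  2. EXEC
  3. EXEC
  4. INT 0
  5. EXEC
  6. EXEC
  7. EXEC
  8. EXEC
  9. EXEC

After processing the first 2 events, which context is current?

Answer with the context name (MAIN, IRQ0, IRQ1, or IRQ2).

Event 1 (EXEC): [MAIN] PC=0: INC 2 -> ACC=2
Event 2 (EXEC): [MAIN] PC=1: INC 2 -> ACC=4

Answer: MAIN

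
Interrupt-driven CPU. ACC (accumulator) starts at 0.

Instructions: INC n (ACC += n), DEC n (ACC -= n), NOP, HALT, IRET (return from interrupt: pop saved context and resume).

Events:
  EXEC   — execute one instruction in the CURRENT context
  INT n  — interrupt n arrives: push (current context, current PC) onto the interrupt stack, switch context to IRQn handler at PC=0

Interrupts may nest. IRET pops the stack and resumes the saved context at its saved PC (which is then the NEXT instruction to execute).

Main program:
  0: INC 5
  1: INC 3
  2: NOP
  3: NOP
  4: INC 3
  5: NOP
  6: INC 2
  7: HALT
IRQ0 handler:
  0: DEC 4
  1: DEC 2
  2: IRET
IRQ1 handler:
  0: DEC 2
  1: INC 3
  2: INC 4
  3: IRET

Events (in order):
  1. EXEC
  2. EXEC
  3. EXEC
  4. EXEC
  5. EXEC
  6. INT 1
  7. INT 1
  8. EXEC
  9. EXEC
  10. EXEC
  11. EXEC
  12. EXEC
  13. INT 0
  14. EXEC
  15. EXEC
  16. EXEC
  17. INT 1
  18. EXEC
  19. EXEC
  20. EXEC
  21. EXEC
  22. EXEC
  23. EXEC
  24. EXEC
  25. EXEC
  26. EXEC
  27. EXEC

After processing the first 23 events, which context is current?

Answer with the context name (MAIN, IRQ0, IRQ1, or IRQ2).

Event 1 (EXEC): [MAIN] PC=0: INC 5 -> ACC=5
Event 2 (EXEC): [MAIN] PC=1: INC 3 -> ACC=8
Event 3 (EXEC): [MAIN] PC=2: NOP
Event 4 (EXEC): [MAIN] PC=3: NOP
Event 5 (EXEC): [MAIN] PC=4: INC 3 -> ACC=11
Event 6 (INT 1): INT 1 arrives: push (MAIN, PC=5), enter IRQ1 at PC=0 (depth now 1)
Event 7 (INT 1): INT 1 arrives: push (IRQ1, PC=0), enter IRQ1 at PC=0 (depth now 2)
Event 8 (EXEC): [IRQ1] PC=0: DEC 2 -> ACC=9
Event 9 (EXEC): [IRQ1] PC=1: INC 3 -> ACC=12
Event 10 (EXEC): [IRQ1] PC=2: INC 4 -> ACC=16
Event 11 (EXEC): [IRQ1] PC=3: IRET -> resume IRQ1 at PC=0 (depth now 1)
Event 12 (EXEC): [IRQ1] PC=0: DEC 2 -> ACC=14
Event 13 (INT 0): INT 0 arrives: push (IRQ1, PC=1), enter IRQ0 at PC=0 (depth now 2)
Event 14 (EXEC): [IRQ0] PC=0: DEC 4 -> ACC=10
Event 15 (EXEC): [IRQ0] PC=1: DEC 2 -> ACC=8
Event 16 (EXEC): [IRQ0] PC=2: IRET -> resume IRQ1 at PC=1 (depth now 1)
Event 17 (INT 1): INT 1 arrives: push (IRQ1, PC=1), enter IRQ1 at PC=0 (depth now 2)
Event 18 (EXEC): [IRQ1] PC=0: DEC 2 -> ACC=6
Event 19 (EXEC): [IRQ1] PC=1: INC 3 -> ACC=9
Event 20 (EXEC): [IRQ1] PC=2: INC 4 -> ACC=13
Event 21 (EXEC): [IRQ1] PC=3: IRET -> resume IRQ1 at PC=1 (depth now 1)
Event 22 (EXEC): [IRQ1] PC=1: INC 3 -> ACC=16
Event 23 (EXEC): [IRQ1] PC=2: INC 4 -> ACC=20

Answer: IRQ1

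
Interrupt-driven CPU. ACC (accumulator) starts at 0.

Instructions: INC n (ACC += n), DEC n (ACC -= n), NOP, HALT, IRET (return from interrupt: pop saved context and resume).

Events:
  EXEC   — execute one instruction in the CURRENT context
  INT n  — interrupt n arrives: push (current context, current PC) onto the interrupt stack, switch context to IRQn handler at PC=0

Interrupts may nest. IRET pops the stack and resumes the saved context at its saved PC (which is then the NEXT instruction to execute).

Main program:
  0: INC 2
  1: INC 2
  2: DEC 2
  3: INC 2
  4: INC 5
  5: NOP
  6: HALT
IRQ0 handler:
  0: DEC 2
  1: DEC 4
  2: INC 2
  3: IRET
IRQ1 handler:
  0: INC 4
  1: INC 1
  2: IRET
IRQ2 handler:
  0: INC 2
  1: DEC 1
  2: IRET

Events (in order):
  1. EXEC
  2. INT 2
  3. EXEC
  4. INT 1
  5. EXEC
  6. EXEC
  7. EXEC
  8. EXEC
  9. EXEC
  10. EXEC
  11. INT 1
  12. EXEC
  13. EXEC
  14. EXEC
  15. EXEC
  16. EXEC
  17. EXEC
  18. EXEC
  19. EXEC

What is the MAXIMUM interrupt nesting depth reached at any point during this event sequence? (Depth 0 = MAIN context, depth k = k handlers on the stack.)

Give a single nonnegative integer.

Event 1 (EXEC): [MAIN] PC=0: INC 2 -> ACC=2 [depth=0]
Event 2 (INT 2): INT 2 arrives: push (MAIN, PC=1), enter IRQ2 at PC=0 (depth now 1) [depth=1]
Event 3 (EXEC): [IRQ2] PC=0: INC 2 -> ACC=4 [depth=1]
Event 4 (INT 1): INT 1 arrives: push (IRQ2, PC=1), enter IRQ1 at PC=0 (depth now 2) [depth=2]
Event 5 (EXEC): [IRQ1] PC=0: INC 4 -> ACC=8 [depth=2]
Event 6 (EXEC): [IRQ1] PC=1: INC 1 -> ACC=9 [depth=2]
Event 7 (EXEC): [IRQ1] PC=2: IRET -> resume IRQ2 at PC=1 (depth now 1) [depth=1]
Event 8 (EXEC): [IRQ2] PC=1: DEC 1 -> ACC=8 [depth=1]
Event 9 (EXEC): [IRQ2] PC=2: IRET -> resume MAIN at PC=1 (depth now 0) [depth=0]
Event 10 (EXEC): [MAIN] PC=1: INC 2 -> ACC=10 [depth=0]
Event 11 (INT 1): INT 1 arrives: push (MAIN, PC=2), enter IRQ1 at PC=0 (depth now 1) [depth=1]
Event 12 (EXEC): [IRQ1] PC=0: INC 4 -> ACC=14 [depth=1]
Event 13 (EXEC): [IRQ1] PC=1: INC 1 -> ACC=15 [depth=1]
Event 14 (EXEC): [IRQ1] PC=2: IRET -> resume MAIN at PC=2 (depth now 0) [depth=0]
Event 15 (EXEC): [MAIN] PC=2: DEC 2 -> ACC=13 [depth=0]
Event 16 (EXEC): [MAIN] PC=3: INC 2 -> ACC=15 [depth=0]
Event 17 (EXEC): [MAIN] PC=4: INC 5 -> ACC=20 [depth=0]
Event 18 (EXEC): [MAIN] PC=5: NOP [depth=0]
Event 19 (EXEC): [MAIN] PC=6: HALT [depth=0]
Max depth observed: 2

Answer: 2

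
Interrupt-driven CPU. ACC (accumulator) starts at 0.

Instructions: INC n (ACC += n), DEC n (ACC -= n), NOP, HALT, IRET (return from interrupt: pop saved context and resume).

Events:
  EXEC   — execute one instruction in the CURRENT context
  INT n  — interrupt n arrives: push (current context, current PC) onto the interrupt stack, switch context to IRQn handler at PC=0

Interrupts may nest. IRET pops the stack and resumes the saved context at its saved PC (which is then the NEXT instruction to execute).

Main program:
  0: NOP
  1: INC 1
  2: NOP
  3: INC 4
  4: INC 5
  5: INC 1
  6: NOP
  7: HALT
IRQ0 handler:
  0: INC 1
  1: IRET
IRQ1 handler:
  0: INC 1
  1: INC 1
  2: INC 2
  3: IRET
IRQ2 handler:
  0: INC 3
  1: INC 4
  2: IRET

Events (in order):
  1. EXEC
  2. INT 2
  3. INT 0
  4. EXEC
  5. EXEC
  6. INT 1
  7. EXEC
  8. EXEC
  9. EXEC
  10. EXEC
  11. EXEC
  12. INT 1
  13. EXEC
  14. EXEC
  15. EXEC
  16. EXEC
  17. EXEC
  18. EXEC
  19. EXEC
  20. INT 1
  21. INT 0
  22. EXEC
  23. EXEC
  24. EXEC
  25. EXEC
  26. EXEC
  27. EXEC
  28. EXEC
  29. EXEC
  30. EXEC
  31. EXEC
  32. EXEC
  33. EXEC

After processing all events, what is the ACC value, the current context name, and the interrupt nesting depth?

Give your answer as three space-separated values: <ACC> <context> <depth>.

Answer: 32 MAIN 0

Derivation:
Event 1 (EXEC): [MAIN] PC=0: NOP
Event 2 (INT 2): INT 2 arrives: push (MAIN, PC=1), enter IRQ2 at PC=0 (depth now 1)
Event 3 (INT 0): INT 0 arrives: push (IRQ2, PC=0), enter IRQ0 at PC=0 (depth now 2)
Event 4 (EXEC): [IRQ0] PC=0: INC 1 -> ACC=1
Event 5 (EXEC): [IRQ0] PC=1: IRET -> resume IRQ2 at PC=0 (depth now 1)
Event 6 (INT 1): INT 1 arrives: push (IRQ2, PC=0), enter IRQ1 at PC=0 (depth now 2)
Event 7 (EXEC): [IRQ1] PC=0: INC 1 -> ACC=2
Event 8 (EXEC): [IRQ1] PC=1: INC 1 -> ACC=3
Event 9 (EXEC): [IRQ1] PC=2: INC 2 -> ACC=5
Event 10 (EXEC): [IRQ1] PC=3: IRET -> resume IRQ2 at PC=0 (depth now 1)
Event 11 (EXEC): [IRQ2] PC=0: INC 3 -> ACC=8
Event 12 (INT 1): INT 1 arrives: push (IRQ2, PC=1), enter IRQ1 at PC=0 (depth now 2)
Event 13 (EXEC): [IRQ1] PC=0: INC 1 -> ACC=9
Event 14 (EXEC): [IRQ1] PC=1: INC 1 -> ACC=10
Event 15 (EXEC): [IRQ1] PC=2: INC 2 -> ACC=12
Event 16 (EXEC): [IRQ1] PC=3: IRET -> resume IRQ2 at PC=1 (depth now 1)
Event 17 (EXEC): [IRQ2] PC=1: INC 4 -> ACC=16
Event 18 (EXEC): [IRQ2] PC=2: IRET -> resume MAIN at PC=1 (depth now 0)
Event 19 (EXEC): [MAIN] PC=1: INC 1 -> ACC=17
Event 20 (INT 1): INT 1 arrives: push (MAIN, PC=2), enter IRQ1 at PC=0 (depth now 1)
Event 21 (INT 0): INT 0 arrives: push (IRQ1, PC=0), enter IRQ0 at PC=0 (depth now 2)
Event 22 (EXEC): [IRQ0] PC=0: INC 1 -> ACC=18
Event 23 (EXEC): [IRQ0] PC=1: IRET -> resume IRQ1 at PC=0 (depth now 1)
Event 24 (EXEC): [IRQ1] PC=0: INC 1 -> ACC=19
Event 25 (EXEC): [IRQ1] PC=1: INC 1 -> ACC=20
Event 26 (EXEC): [IRQ1] PC=2: INC 2 -> ACC=22
Event 27 (EXEC): [IRQ1] PC=3: IRET -> resume MAIN at PC=2 (depth now 0)
Event 28 (EXEC): [MAIN] PC=2: NOP
Event 29 (EXEC): [MAIN] PC=3: INC 4 -> ACC=26
Event 30 (EXEC): [MAIN] PC=4: INC 5 -> ACC=31
Event 31 (EXEC): [MAIN] PC=5: INC 1 -> ACC=32
Event 32 (EXEC): [MAIN] PC=6: NOP
Event 33 (EXEC): [MAIN] PC=7: HALT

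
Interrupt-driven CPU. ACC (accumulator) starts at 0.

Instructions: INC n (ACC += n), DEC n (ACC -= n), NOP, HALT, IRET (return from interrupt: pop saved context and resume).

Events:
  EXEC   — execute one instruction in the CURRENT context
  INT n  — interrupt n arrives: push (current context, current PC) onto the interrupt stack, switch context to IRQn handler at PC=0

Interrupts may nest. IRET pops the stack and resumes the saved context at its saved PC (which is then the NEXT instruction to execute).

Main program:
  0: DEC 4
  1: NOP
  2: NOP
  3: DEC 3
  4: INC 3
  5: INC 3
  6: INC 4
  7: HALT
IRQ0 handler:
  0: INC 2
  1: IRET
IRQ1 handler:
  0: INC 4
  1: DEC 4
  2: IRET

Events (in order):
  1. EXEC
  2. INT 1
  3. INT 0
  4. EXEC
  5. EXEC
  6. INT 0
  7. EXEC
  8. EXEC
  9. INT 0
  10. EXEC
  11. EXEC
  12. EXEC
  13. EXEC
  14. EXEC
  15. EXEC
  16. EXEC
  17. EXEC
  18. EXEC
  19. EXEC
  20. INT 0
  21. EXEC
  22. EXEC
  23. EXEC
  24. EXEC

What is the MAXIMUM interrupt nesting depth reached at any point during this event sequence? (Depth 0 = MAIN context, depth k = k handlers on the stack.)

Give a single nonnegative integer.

Event 1 (EXEC): [MAIN] PC=0: DEC 4 -> ACC=-4 [depth=0]
Event 2 (INT 1): INT 1 arrives: push (MAIN, PC=1), enter IRQ1 at PC=0 (depth now 1) [depth=1]
Event 3 (INT 0): INT 0 arrives: push (IRQ1, PC=0), enter IRQ0 at PC=0 (depth now 2) [depth=2]
Event 4 (EXEC): [IRQ0] PC=0: INC 2 -> ACC=-2 [depth=2]
Event 5 (EXEC): [IRQ0] PC=1: IRET -> resume IRQ1 at PC=0 (depth now 1) [depth=1]
Event 6 (INT 0): INT 0 arrives: push (IRQ1, PC=0), enter IRQ0 at PC=0 (depth now 2) [depth=2]
Event 7 (EXEC): [IRQ0] PC=0: INC 2 -> ACC=0 [depth=2]
Event 8 (EXEC): [IRQ0] PC=1: IRET -> resume IRQ1 at PC=0 (depth now 1) [depth=1]
Event 9 (INT 0): INT 0 arrives: push (IRQ1, PC=0), enter IRQ0 at PC=0 (depth now 2) [depth=2]
Event 10 (EXEC): [IRQ0] PC=0: INC 2 -> ACC=2 [depth=2]
Event 11 (EXEC): [IRQ0] PC=1: IRET -> resume IRQ1 at PC=0 (depth now 1) [depth=1]
Event 12 (EXEC): [IRQ1] PC=0: INC 4 -> ACC=6 [depth=1]
Event 13 (EXEC): [IRQ1] PC=1: DEC 4 -> ACC=2 [depth=1]
Event 14 (EXEC): [IRQ1] PC=2: IRET -> resume MAIN at PC=1 (depth now 0) [depth=0]
Event 15 (EXEC): [MAIN] PC=1: NOP [depth=0]
Event 16 (EXEC): [MAIN] PC=2: NOP [depth=0]
Event 17 (EXEC): [MAIN] PC=3: DEC 3 -> ACC=-1 [depth=0]
Event 18 (EXEC): [MAIN] PC=4: INC 3 -> ACC=2 [depth=0]
Event 19 (EXEC): [MAIN] PC=5: INC 3 -> ACC=5 [depth=0]
Event 20 (INT 0): INT 0 arrives: push (MAIN, PC=6), enter IRQ0 at PC=0 (depth now 1) [depth=1]
Event 21 (EXEC): [IRQ0] PC=0: INC 2 -> ACC=7 [depth=1]
Event 22 (EXEC): [IRQ0] PC=1: IRET -> resume MAIN at PC=6 (depth now 0) [depth=0]
Event 23 (EXEC): [MAIN] PC=6: INC 4 -> ACC=11 [depth=0]
Event 24 (EXEC): [MAIN] PC=7: HALT [depth=0]
Max depth observed: 2

Answer: 2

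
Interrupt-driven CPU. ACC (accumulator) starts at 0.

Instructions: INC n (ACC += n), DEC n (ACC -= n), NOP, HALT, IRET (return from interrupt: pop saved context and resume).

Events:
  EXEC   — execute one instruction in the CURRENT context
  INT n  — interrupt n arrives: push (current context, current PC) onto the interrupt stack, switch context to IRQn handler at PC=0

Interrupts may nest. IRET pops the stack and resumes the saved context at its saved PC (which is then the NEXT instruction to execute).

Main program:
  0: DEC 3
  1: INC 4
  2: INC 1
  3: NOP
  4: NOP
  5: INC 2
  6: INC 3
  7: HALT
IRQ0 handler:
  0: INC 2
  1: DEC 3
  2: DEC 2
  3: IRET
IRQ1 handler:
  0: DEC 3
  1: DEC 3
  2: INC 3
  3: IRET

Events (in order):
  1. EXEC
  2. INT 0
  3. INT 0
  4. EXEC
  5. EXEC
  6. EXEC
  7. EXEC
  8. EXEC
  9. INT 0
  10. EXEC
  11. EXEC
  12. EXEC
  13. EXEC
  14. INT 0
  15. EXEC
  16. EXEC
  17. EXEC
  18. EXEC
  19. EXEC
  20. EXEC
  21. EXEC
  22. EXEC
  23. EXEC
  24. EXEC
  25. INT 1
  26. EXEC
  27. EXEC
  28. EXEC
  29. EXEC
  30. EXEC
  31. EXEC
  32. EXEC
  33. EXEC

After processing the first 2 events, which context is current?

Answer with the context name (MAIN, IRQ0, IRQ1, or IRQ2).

Answer: IRQ0

Derivation:
Event 1 (EXEC): [MAIN] PC=0: DEC 3 -> ACC=-3
Event 2 (INT 0): INT 0 arrives: push (MAIN, PC=1), enter IRQ0 at PC=0 (depth now 1)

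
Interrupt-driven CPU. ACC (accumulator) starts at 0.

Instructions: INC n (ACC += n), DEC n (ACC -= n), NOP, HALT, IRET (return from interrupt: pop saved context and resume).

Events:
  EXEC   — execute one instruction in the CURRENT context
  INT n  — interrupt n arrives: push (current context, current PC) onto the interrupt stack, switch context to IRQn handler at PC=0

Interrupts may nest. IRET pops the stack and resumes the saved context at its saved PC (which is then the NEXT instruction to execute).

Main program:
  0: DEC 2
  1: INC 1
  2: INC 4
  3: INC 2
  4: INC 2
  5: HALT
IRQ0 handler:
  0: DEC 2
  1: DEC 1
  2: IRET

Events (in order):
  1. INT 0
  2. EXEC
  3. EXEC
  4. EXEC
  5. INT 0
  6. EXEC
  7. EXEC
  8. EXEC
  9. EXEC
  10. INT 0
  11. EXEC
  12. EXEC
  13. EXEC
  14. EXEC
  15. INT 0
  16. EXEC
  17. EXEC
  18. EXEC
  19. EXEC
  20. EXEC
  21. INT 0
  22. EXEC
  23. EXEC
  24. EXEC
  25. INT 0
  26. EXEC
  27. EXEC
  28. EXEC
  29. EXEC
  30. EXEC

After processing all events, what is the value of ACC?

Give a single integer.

Answer: -11

Derivation:
Event 1 (INT 0): INT 0 arrives: push (MAIN, PC=0), enter IRQ0 at PC=0 (depth now 1)
Event 2 (EXEC): [IRQ0] PC=0: DEC 2 -> ACC=-2
Event 3 (EXEC): [IRQ0] PC=1: DEC 1 -> ACC=-3
Event 4 (EXEC): [IRQ0] PC=2: IRET -> resume MAIN at PC=0 (depth now 0)
Event 5 (INT 0): INT 0 arrives: push (MAIN, PC=0), enter IRQ0 at PC=0 (depth now 1)
Event 6 (EXEC): [IRQ0] PC=0: DEC 2 -> ACC=-5
Event 7 (EXEC): [IRQ0] PC=1: DEC 1 -> ACC=-6
Event 8 (EXEC): [IRQ0] PC=2: IRET -> resume MAIN at PC=0 (depth now 0)
Event 9 (EXEC): [MAIN] PC=0: DEC 2 -> ACC=-8
Event 10 (INT 0): INT 0 arrives: push (MAIN, PC=1), enter IRQ0 at PC=0 (depth now 1)
Event 11 (EXEC): [IRQ0] PC=0: DEC 2 -> ACC=-10
Event 12 (EXEC): [IRQ0] PC=1: DEC 1 -> ACC=-11
Event 13 (EXEC): [IRQ0] PC=2: IRET -> resume MAIN at PC=1 (depth now 0)
Event 14 (EXEC): [MAIN] PC=1: INC 1 -> ACC=-10
Event 15 (INT 0): INT 0 arrives: push (MAIN, PC=2), enter IRQ0 at PC=0 (depth now 1)
Event 16 (EXEC): [IRQ0] PC=0: DEC 2 -> ACC=-12
Event 17 (EXEC): [IRQ0] PC=1: DEC 1 -> ACC=-13
Event 18 (EXEC): [IRQ0] PC=2: IRET -> resume MAIN at PC=2 (depth now 0)
Event 19 (EXEC): [MAIN] PC=2: INC 4 -> ACC=-9
Event 20 (EXEC): [MAIN] PC=3: INC 2 -> ACC=-7
Event 21 (INT 0): INT 0 arrives: push (MAIN, PC=4), enter IRQ0 at PC=0 (depth now 1)
Event 22 (EXEC): [IRQ0] PC=0: DEC 2 -> ACC=-9
Event 23 (EXEC): [IRQ0] PC=1: DEC 1 -> ACC=-10
Event 24 (EXEC): [IRQ0] PC=2: IRET -> resume MAIN at PC=4 (depth now 0)
Event 25 (INT 0): INT 0 arrives: push (MAIN, PC=4), enter IRQ0 at PC=0 (depth now 1)
Event 26 (EXEC): [IRQ0] PC=0: DEC 2 -> ACC=-12
Event 27 (EXEC): [IRQ0] PC=1: DEC 1 -> ACC=-13
Event 28 (EXEC): [IRQ0] PC=2: IRET -> resume MAIN at PC=4 (depth now 0)
Event 29 (EXEC): [MAIN] PC=4: INC 2 -> ACC=-11
Event 30 (EXEC): [MAIN] PC=5: HALT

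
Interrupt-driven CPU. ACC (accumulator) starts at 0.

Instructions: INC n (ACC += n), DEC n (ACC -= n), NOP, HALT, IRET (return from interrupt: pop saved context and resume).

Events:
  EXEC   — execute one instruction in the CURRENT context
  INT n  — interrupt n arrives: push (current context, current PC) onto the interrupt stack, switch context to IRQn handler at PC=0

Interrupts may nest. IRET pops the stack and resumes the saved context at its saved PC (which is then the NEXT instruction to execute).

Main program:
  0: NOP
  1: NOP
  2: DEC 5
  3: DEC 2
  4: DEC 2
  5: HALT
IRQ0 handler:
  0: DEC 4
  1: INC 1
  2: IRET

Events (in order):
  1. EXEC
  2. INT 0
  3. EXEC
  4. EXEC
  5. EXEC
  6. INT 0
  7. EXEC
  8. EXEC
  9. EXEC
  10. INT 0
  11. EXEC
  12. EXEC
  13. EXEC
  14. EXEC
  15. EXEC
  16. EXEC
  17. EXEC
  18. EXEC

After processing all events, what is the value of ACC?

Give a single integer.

Event 1 (EXEC): [MAIN] PC=0: NOP
Event 2 (INT 0): INT 0 arrives: push (MAIN, PC=1), enter IRQ0 at PC=0 (depth now 1)
Event 3 (EXEC): [IRQ0] PC=0: DEC 4 -> ACC=-4
Event 4 (EXEC): [IRQ0] PC=1: INC 1 -> ACC=-3
Event 5 (EXEC): [IRQ0] PC=2: IRET -> resume MAIN at PC=1 (depth now 0)
Event 6 (INT 0): INT 0 arrives: push (MAIN, PC=1), enter IRQ0 at PC=0 (depth now 1)
Event 7 (EXEC): [IRQ0] PC=0: DEC 4 -> ACC=-7
Event 8 (EXEC): [IRQ0] PC=1: INC 1 -> ACC=-6
Event 9 (EXEC): [IRQ0] PC=2: IRET -> resume MAIN at PC=1 (depth now 0)
Event 10 (INT 0): INT 0 arrives: push (MAIN, PC=1), enter IRQ0 at PC=0 (depth now 1)
Event 11 (EXEC): [IRQ0] PC=0: DEC 4 -> ACC=-10
Event 12 (EXEC): [IRQ0] PC=1: INC 1 -> ACC=-9
Event 13 (EXEC): [IRQ0] PC=2: IRET -> resume MAIN at PC=1 (depth now 0)
Event 14 (EXEC): [MAIN] PC=1: NOP
Event 15 (EXEC): [MAIN] PC=2: DEC 5 -> ACC=-14
Event 16 (EXEC): [MAIN] PC=3: DEC 2 -> ACC=-16
Event 17 (EXEC): [MAIN] PC=4: DEC 2 -> ACC=-18
Event 18 (EXEC): [MAIN] PC=5: HALT

Answer: -18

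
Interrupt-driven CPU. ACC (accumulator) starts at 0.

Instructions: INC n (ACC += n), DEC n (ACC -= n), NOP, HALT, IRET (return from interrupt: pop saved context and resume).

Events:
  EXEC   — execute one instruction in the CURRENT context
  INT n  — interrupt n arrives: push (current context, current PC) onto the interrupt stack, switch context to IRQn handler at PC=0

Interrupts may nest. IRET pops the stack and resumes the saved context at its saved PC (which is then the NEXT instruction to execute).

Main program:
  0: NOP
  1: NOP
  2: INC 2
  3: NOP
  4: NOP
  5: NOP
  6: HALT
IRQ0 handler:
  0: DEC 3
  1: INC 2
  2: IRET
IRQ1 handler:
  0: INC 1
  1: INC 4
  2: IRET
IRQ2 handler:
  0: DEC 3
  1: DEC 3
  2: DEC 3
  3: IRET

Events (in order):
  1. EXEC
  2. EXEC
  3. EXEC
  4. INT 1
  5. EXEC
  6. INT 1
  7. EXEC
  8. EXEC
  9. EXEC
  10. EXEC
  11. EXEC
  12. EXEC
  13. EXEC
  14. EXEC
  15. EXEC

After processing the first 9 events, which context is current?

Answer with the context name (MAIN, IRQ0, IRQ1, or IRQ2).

Answer: IRQ1

Derivation:
Event 1 (EXEC): [MAIN] PC=0: NOP
Event 2 (EXEC): [MAIN] PC=1: NOP
Event 3 (EXEC): [MAIN] PC=2: INC 2 -> ACC=2
Event 4 (INT 1): INT 1 arrives: push (MAIN, PC=3), enter IRQ1 at PC=0 (depth now 1)
Event 5 (EXEC): [IRQ1] PC=0: INC 1 -> ACC=3
Event 6 (INT 1): INT 1 arrives: push (IRQ1, PC=1), enter IRQ1 at PC=0 (depth now 2)
Event 7 (EXEC): [IRQ1] PC=0: INC 1 -> ACC=4
Event 8 (EXEC): [IRQ1] PC=1: INC 4 -> ACC=8
Event 9 (EXEC): [IRQ1] PC=2: IRET -> resume IRQ1 at PC=1 (depth now 1)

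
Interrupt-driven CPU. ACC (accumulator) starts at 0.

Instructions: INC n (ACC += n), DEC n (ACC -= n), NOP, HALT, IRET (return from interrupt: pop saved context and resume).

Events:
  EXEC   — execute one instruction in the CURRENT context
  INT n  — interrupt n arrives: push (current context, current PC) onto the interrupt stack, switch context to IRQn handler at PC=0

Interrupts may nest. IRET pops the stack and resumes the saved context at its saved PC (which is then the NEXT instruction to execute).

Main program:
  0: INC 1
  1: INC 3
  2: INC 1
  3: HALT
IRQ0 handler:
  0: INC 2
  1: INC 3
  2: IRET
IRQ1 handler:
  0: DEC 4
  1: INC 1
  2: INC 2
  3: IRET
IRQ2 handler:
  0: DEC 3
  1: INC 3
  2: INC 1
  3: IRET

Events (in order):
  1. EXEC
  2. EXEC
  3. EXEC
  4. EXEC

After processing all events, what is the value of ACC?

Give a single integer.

Answer: 5

Derivation:
Event 1 (EXEC): [MAIN] PC=0: INC 1 -> ACC=1
Event 2 (EXEC): [MAIN] PC=1: INC 3 -> ACC=4
Event 3 (EXEC): [MAIN] PC=2: INC 1 -> ACC=5
Event 4 (EXEC): [MAIN] PC=3: HALT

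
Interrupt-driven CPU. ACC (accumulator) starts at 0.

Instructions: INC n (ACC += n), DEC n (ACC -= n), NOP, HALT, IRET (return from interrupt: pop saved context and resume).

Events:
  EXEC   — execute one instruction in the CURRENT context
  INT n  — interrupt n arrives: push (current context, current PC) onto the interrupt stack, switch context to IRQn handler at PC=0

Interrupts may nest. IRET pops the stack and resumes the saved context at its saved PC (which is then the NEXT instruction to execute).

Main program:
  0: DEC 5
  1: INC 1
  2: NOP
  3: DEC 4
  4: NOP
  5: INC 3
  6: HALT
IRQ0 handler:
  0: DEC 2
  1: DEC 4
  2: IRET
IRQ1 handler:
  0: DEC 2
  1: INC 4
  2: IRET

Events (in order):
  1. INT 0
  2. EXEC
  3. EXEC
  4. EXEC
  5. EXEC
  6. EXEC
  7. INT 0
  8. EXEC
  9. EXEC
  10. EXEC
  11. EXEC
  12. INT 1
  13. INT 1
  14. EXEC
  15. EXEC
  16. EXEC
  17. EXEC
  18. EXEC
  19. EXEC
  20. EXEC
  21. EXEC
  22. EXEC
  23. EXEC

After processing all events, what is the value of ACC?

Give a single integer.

Event 1 (INT 0): INT 0 arrives: push (MAIN, PC=0), enter IRQ0 at PC=0 (depth now 1)
Event 2 (EXEC): [IRQ0] PC=0: DEC 2 -> ACC=-2
Event 3 (EXEC): [IRQ0] PC=1: DEC 4 -> ACC=-6
Event 4 (EXEC): [IRQ0] PC=2: IRET -> resume MAIN at PC=0 (depth now 0)
Event 5 (EXEC): [MAIN] PC=0: DEC 5 -> ACC=-11
Event 6 (EXEC): [MAIN] PC=1: INC 1 -> ACC=-10
Event 7 (INT 0): INT 0 arrives: push (MAIN, PC=2), enter IRQ0 at PC=0 (depth now 1)
Event 8 (EXEC): [IRQ0] PC=0: DEC 2 -> ACC=-12
Event 9 (EXEC): [IRQ0] PC=1: DEC 4 -> ACC=-16
Event 10 (EXEC): [IRQ0] PC=2: IRET -> resume MAIN at PC=2 (depth now 0)
Event 11 (EXEC): [MAIN] PC=2: NOP
Event 12 (INT 1): INT 1 arrives: push (MAIN, PC=3), enter IRQ1 at PC=0 (depth now 1)
Event 13 (INT 1): INT 1 arrives: push (IRQ1, PC=0), enter IRQ1 at PC=0 (depth now 2)
Event 14 (EXEC): [IRQ1] PC=0: DEC 2 -> ACC=-18
Event 15 (EXEC): [IRQ1] PC=1: INC 4 -> ACC=-14
Event 16 (EXEC): [IRQ1] PC=2: IRET -> resume IRQ1 at PC=0 (depth now 1)
Event 17 (EXEC): [IRQ1] PC=0: DEC 2 -> ACC=-16
Event 18 (EXEC): [IRQ1] PC=1: INC 4 -> ACC=-12
Event 19 (EXEC): [IRQ1] PC=2: IRET -> resume MAIN at PC=3 (depth now 0)
Event 20 (EXEC): [MAIN] PC=3: DEC 4 -> ACC=-16
Event 21 (EXEC): [MAIN] PC=4: NOP
Event 22 (EXEC): [MAIN] PC=5: INC 3 -> ACC=-13
Event 23 (EXEC): [MAIN] PC=6: HALT

Answer: -13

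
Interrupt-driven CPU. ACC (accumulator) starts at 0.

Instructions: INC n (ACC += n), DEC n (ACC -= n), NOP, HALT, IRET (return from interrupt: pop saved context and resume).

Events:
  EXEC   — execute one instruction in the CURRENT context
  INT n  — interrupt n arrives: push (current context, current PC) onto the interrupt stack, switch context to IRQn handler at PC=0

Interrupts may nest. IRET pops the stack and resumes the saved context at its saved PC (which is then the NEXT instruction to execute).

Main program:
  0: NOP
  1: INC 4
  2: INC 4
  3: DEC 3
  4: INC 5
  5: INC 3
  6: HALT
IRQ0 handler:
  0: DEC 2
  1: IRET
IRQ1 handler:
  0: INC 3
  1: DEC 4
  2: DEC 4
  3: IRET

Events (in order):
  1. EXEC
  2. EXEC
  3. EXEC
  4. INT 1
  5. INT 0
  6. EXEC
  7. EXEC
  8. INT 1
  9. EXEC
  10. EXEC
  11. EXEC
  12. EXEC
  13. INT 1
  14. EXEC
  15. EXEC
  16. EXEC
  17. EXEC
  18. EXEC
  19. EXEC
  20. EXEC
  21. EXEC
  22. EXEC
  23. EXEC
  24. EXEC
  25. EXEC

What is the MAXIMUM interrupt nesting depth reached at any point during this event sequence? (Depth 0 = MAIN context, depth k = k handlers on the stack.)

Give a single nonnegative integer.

Answer: 2

Derivation:
Event 1 (EXEC): [MAIN] PC=0: NOP [depth=0]
Event 2 (EXEC): [MAIN] PC=1: INC 4 -> ACC=4 [depth=0]
Event 3 (EXEC): [MAIN] PC=2: INC 4 -> ACC=8 [depth=0]
Event 4 (INT 1): INT 1 arrives: push (MAIN, PC=3), enter IRQ1 at PC=0 (depth now 1) [depth=1]
Event 5 (INT 0): INT 0 arrives: push (IRQ1, PC=0), enter IRQ0 at PC=0 (depth now 2) [depth=2]
Event 6 (EXEC): [IRQ0] PC=0: DEC 2 -> ACC=6 [depth=2]
Event 7 (EXEC): [IRQ0] PC=1: IRET -> resume IRQ1 at PC=0 (depth now 1) [depth=1]
Event 8 (INT 1): INT 1 arrives: push (IRQ1, PC=0), enter IRQ1 at PC=0 (depth now 2) [depth=2]
Event 9 (EXEC): [IRQ1] PC=0: INC 3 -> ACC=9 [depth=2]
Event 10 (EXEC): [IRQ1] PC=1: DEC 4 -> ACC=5 [depth=2]
Event 11 (EXEC): [IRQ1] PC=2: DEC 4 -> ACC=1 [depth=2]
Event 12 (EXEC): [IRQ1] PC=3: IRET -> resume IRQ1 at PC=0 (depth now 1) [depth=1]
Event 13 (INT 1): INT 1 arrives: push (IRQ1, PC=0), enter IRQ1 at PC=0 (depth now 2) [depth=2]
Event 14 (EXEC): [IRQ1] PC=0: INC 3 -> ACC=4 [depth=2]
Event 15 (EXEC): [IRQ1] PC=1: DEC 4 -> ACC=0 [depth=2]
Event 16 (EXEC): [IRQ1] PC=2: DEC 4 -> ACC=-4 [depth=2]
Event 17 (EXEC): [IRQ1] PC=3: IRET -> resume IRQ1 at PC=0 (depth now 1) [depth=1]
Event 18 (EXEC): [IRQ1] PC=0: INC 3 -> ACC=-1 [depth=1]
Event 19 (EXEC): [IRQ1] PC=1: DEC 4 -> ACC=-5 [depth=1]
Event 20 (EXEC): [IRQ1] PC=2: DEC 4 -> ACC=-9 [depth=1]
Event 21 (EXEC): [IRQ1] PC=3: IRET -> resume MAIN at PC=3 (depth now 0) [depth=0]
Event 22 (EXEC): [MAIN] PC=3: DEC 3 -> ACC=-12 [depth=0]
Event 23 (EXEC): [MAIN] PC=4: INC 5 -> ACC=-7 [depth=0]
Event 24 (EXEC): [MAIN] PC=5: INC 3 -> ACC=-4 [depth=0]
Event 25 (EXEC): [MAIN] PC=6: HALT [depth=0]
Max depth observed: 2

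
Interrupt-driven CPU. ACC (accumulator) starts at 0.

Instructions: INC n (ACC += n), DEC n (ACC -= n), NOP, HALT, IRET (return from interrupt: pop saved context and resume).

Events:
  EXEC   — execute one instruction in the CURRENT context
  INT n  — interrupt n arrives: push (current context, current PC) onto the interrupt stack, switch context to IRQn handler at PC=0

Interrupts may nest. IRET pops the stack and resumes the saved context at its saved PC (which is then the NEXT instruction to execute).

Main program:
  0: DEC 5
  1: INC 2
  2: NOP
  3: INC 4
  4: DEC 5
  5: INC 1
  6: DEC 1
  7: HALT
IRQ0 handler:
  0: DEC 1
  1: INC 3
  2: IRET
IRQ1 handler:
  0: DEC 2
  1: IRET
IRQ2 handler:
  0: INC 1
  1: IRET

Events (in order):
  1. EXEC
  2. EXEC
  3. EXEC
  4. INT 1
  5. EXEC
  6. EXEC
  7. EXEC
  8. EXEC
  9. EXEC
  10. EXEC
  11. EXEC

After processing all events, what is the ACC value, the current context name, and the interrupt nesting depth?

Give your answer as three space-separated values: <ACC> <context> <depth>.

Event 1 (EXEC): [MAIN] PC=0: DEC 5 -> ACC=-5
Event 2 (EXEC): [MAIN] PC=1: INC 2 -> ACC=-3
Event 3 (EXEC): [MAIN] PC=2: NOP
Event 4 (INT 1): INT 1 arrives: push (MAIN, PC=3), enter IRQ1 at PC=0 (depth now 1)
Event 5 (EXEC): [IRQ1] PC=0: DEC 2 -> ACC=-5
Event 6 (EXEC): [IRQ1] PC=1: IRET -> resume MAIN at PC=3 (depth now 0)
Event 7 (EXEC): [MAIN] PC=3: INC 4 -> ACC=-1
Event 8 (EXEC): [MAIN] PC=4: DEC 5 -> ACC=-6
Event 9 (EXEC): [MAIN] PC=5: INC 1 -> ACC=-5
Event 10 (EXEC): [MAIN] PC=6: DEC 1 -> ACC=-6
Event 11 (EXEC): [MAIN] PC=7: HALT

Answer: -6 MAIN 0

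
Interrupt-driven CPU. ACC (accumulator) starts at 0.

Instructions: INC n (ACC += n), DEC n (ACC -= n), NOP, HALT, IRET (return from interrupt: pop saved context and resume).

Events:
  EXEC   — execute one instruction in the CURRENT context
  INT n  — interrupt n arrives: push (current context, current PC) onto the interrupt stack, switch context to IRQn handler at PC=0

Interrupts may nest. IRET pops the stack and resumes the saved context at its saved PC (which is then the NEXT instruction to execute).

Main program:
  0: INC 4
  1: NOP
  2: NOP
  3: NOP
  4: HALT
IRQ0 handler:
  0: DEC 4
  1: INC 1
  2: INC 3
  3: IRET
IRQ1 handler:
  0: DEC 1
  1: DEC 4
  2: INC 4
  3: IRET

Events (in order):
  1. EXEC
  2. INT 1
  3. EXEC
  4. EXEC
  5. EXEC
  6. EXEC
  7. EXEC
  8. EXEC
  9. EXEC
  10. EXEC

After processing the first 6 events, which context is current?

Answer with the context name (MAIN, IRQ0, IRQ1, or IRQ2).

Answer: MAIN

Derivation:
Event 1 (EXEC): [MAIN] PC=0: INC 4 -> ACC=4
Event 2 (INT 1): INT 1 arrives: push (MAIN, PC=1), enter IRQ1 at PC=0 (depth now 1)
Event 3 (EXEC): [IRQ1] PC=0: DEC 1 -> ACC=3
Event 4 (EXEC): [IRQ1] PC=1: DEC 4 -> ACC=-1
Event 5 (EXEC): [IRQ1] PC=2: INC 4 -> ACC=3
Event 6 (EXEC): [IRQ1] PC=3: IRET -> resume MAIN at PC=1 (depth now 0)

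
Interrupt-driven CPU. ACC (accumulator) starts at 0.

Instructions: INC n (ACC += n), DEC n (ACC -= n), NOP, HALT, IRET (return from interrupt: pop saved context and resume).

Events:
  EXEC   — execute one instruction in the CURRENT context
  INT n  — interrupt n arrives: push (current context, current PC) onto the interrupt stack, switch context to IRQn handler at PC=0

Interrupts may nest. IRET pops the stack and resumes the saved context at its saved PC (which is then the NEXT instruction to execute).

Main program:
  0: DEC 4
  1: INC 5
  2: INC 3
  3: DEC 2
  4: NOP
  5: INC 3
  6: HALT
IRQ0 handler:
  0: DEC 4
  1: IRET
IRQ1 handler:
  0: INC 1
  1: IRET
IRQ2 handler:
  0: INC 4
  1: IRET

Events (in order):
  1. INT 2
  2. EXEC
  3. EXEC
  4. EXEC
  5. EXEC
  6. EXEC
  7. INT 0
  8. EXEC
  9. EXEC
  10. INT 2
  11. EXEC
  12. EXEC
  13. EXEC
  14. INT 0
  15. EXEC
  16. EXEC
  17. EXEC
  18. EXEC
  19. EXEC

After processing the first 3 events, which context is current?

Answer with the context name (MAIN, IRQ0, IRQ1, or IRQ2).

Answer: MAIN

Derivation:
Event 1 (INT 2): INT 2 arrives: push (MAIN, PC=0), enter IRQ2 at PC=0 (depth now 1)
Event 2 (EXEC): [IRQ2] PC=0: INC 4 -> ACC=4
Event 3 (EXEC): [IRQ2] PC=1: IRET -> resume MAIN at PC=0 (depth now 0)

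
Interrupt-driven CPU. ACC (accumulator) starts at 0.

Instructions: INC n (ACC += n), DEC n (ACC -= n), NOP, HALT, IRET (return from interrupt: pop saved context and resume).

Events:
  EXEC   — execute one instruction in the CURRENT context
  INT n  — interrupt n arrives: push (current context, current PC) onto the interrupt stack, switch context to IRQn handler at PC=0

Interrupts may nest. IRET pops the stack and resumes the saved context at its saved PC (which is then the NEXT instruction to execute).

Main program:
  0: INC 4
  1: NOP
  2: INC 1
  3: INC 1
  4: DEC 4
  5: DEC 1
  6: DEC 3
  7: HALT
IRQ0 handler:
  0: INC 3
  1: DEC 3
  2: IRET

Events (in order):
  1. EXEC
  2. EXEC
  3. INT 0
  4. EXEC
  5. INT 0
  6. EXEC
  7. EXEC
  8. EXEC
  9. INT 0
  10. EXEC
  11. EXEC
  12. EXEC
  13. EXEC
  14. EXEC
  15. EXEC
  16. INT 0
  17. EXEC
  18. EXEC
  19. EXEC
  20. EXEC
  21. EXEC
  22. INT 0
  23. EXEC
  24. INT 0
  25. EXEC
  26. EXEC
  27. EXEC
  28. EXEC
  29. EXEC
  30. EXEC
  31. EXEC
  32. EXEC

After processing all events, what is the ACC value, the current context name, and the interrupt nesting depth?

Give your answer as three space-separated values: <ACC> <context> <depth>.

Event 1 (EXEC): [MAIN] PC=0: INC 4 -> ACC=4
Event 2 (EXEC): [MAIN] PC=1: NOP
Event 3 (INT 0): INT 0 arrives: push (MAIN, PC=2), enter IRQ0 at PC=0 (depth now 1)
Event 4 (EXEC): [IRQ0] PC=0: INC 3 -> ACC=7
Event 5 (INT 0): INT 0 arrives: push (IRQ0, PC=1), enter IRQ0 at PC=0 (depth now 2)
Event 6 (EXEC): [IRQ0] PC=0: INC 3 -> ACC=10
Event 7 (EXEC): [IRQ0] PC=1: DEC 3 -> ACC=7
Event 8 (EXEC): [IRQ0] PC=2: IRET -> resume IRQ0 at PC=1 (depth now 1)
Event 9 (INT 0): INT 0 arrives: push (IRQ0, PC=1), enter IRQ0 at PC=0 (depth now 2)
Event 10 (EXEC): [IRQ0] PC=0: INC 3 -> ACC=10
Event 11 (EXEC): [IRQ0] PC=1: DEC 3 -> ACC=7
Event 12 (EXEC): [IRQ0] PC=2: IRET -> resume IRQ0 at PC=1 (depth now 1)
Event 13 (EXEC): [IRQ0] PC=1: DEC 3 -> ACC=4
Event 14 (EXEC): [IRQ0] PC=2: IRET -> resume MAIN at PC=2 (depth now 0)
Event 15 (EXEC): [MAIN] PC=2: INC 1 -> ACC=5
Event 16 (INT 0): INT 0 arrives: push (MAIN, PC=3), enter IRQ0 at PC=0 (depth now 1)
Event 17 (EXEC): [IRQ0] PC=0: INC 3 -> ACC=8
Event 18 (EXEC): [IRQ0] PC=1: DEC 3 -> ACC=5
Event 19 (EXEC): [IRQ0] PC=2: IRET -> resume MAIN at PC=3 (depth now 0)
Event 20 (EXEC): [MAIN] PC=3: INC 1 -> ACC=6
Event 21 (EXEC): [MAIN] PC=4: DEC 4 -> ACC=2
Event 22 (INT 0): INT 0 arrives: push (MAIN, PC=5), enter IRQ0 at PC=0 (depth now 1)
Event 23 (EXEC): [IRQ0] PC=0: INC 3 -> ACC=5
Event 24 (INT 0): INT 0 arrives: push (IRQ0, PC=1), enter IRQ0 at PC=0 (depth now 2)
Event 25 (EXEC): [IRQ0] PC=0: INC 3 -> ACC=8
Event 26 (EXEC): [IRQ0] PC=1: DEC 3 -> ACC=5
Event 27 (EXEC): [IRQ0] PC=2: IRET -> resume IRQ0 at PC=1 (depth now 1)
Event 28 (EXEC): [IRQ0] PC=1: DEC 3 -> ACC=2
Event 29 (EXEC): [IRQ0] PC=2: IRET -> resume MAIN at PC=5 (depth now 0)
Event 30 (EXEC): [MAIN] PC=5: DEC 1 -> ACC=1
Event 31 (EXEC): [MAIN] PC=6: DEC 3 -> ACC=-2
Event 32 (EXEC): [MAIN] PC=7: HALT

Answer: -2 MAIN 0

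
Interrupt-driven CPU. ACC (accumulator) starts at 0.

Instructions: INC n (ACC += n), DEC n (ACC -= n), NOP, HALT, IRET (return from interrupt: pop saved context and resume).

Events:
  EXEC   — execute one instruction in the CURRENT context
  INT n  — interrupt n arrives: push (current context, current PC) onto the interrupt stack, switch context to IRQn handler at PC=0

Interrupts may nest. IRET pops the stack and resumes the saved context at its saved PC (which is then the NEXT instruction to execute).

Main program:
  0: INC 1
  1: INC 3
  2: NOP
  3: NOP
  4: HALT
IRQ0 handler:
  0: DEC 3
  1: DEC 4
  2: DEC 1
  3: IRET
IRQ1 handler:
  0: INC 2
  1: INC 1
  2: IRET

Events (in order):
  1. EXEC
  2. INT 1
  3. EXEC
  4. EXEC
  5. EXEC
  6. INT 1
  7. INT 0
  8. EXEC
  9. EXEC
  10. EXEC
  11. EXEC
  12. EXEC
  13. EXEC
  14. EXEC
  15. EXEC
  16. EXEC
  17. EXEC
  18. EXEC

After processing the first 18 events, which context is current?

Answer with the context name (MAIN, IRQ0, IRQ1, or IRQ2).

Answer: MAIN

Derivation:
Event 1 (EXEC): [MAIN] PC=0: INC 1 -> ACC=1
Event 2 (INT 1): INT 1 arrives: push (MAIN, PC=1), enter IRQ1 at PC=0 (depth now 1)
Event 3 (EXEC): [IRQ1] PC=0: INC 2 -> ACC=3
Event 4 (EXEC): [IRQ1] PC=1: INC 1 -> ACC=4
Event 5 (EXEC): [IRQ1] PC=2: IRET -> resume MAIN at PC=1 (depth now 0)
Event 6 (INT 1): INT 1 arrives: push (MAIN, PC=1), enter IRQ1 at PC=0 (depth now 1)
Event 7 (INT 0): INT 0 arrives: push (IRQ1, PC=0), enter IRQ0 at PC=0 (depth now 2)
Event 8 (EXEC): [IRQ0] PC=0: DEC 3 -> ACC=1
Event 9 (EXEC): [IRQ0] PC=1: DEC 4 -> ACC=-3
Event 10 (EXEC): [IRQ0] PC=2: DEC 1 -> ACC=-4
Event 11 (EXEC): [IRQ0] PC=3: IRET -> resume IRQ1 at PC=0 (depth now 1)
Event 12 (EXEC): [IRQ1] PC=0: INC 2 -> ACC=-2
Event 13 (EXEC): [IRQ1] PC=1: INC 1 -> ACC=-1
Event 14 (EXEC): [IRQ1] PC=2: IRET -> resume MAIN at PC=1 (depth now 0)
Event 15 (EXEC): [MAIN] PC=1: INC 3 -> ACC=2
Event 16 (EXEC): [MAIN] PC=2: NOP
Event 17 (EXEC): [MAIN] PC=3: NOP
Event 18 (EXEC): [MAIN] PC=4: HALT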